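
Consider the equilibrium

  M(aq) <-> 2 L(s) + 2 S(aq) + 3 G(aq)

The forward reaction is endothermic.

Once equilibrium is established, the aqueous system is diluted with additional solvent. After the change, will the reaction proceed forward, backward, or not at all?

right

Dilution lowers every aqueous concentration by the same factor. Δn_aq = 5 − 1 = +4, so the system shifts toward the side with more dissolved moles — to the right.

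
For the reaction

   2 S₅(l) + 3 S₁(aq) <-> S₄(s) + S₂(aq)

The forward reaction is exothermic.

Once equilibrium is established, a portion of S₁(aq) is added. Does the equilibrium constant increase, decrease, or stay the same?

The equilibrium constant depends only on temperature. This perturbation may move the position of equilibrium, but since T is unchanged, K itself is unchanged.

unchanged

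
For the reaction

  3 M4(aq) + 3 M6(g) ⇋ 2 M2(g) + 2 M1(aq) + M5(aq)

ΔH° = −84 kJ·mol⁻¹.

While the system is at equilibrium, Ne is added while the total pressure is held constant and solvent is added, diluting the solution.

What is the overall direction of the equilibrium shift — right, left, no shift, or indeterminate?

left

Adding inert gas at constant total pressure expands the volume and lowers every reacting partial pressure. With Δn_gas = 2 − 3 = -1, Q moves away from K toward the side with fewer gas moles, so the system shifts toward the side with more gas moles — to the left.
Dilution scales every aqueous concentration by the same factor. Δn_aq = 3 − 3 = 0, so Q is unchanged — no shift.
Only the nonzero effect(s) matter; the net shift is to the left.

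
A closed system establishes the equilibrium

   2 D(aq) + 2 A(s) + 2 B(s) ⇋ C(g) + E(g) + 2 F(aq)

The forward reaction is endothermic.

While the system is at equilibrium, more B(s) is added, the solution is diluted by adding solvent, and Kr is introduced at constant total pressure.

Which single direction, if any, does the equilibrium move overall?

B is a pure solid; its activity is 1 regardless of amount, so Q is unaffected — no shift from this change.
Dilution scales every aqueous concentration by the same factor. Δn_aq = 2 − 2 = 0, so Q is unchanged — no shift.
Adding inert gas at constant total pressure expands the volume and lowers every reacting partial pressure. With Δn_gas = 2 − 0 = +2, Q moves away from K toward the side with fewer gas moles, so the system shifts toward the side with more gas moles — to the right.
Only the nonzero effect(s) matter; the net shift is to the right.

right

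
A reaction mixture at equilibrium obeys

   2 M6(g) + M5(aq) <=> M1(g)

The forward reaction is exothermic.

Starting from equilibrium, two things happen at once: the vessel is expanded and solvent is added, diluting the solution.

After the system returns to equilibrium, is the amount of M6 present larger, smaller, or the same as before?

Gas moles: reactants 2, products 1 (Δn_gas = -1). Expansion shifts the system toward the side with more moles of gas — to the left.
Dilution lowers every aqueous concentration by the same factor. Δn_aq = 0 − 1 = -1, so the system shifts toward the side with more dissolved moles — to the left.
The net shift is to the left. M6 is a reactant, so its amount increases.

increases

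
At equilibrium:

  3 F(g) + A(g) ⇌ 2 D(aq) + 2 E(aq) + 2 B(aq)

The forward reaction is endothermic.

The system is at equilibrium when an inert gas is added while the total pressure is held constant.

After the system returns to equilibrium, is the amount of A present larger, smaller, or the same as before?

Adding inert gas at constant total pressure expands the volume and lowers every reacting partial pressure. With Δn_gas = 0 − 4 = -4, Q moves away from K toward the side with fewer gas moles, so the system shifts toward the side with more gas moles — to the left.
The net shift is to the left. A is a reactant, so its amount increases.

increases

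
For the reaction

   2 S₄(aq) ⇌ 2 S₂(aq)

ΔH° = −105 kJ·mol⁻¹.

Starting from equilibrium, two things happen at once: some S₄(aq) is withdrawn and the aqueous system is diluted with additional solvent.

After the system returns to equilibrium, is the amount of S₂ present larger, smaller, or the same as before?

decreases

Removing S₄ (aq), a reactant, drives the reaction to the left.
Dilution scales every aqueous concentration by the same factor. Δn_aq = 2 − 2 = 0, so Q is unchanged — no shift.
The net shift is to the left. S₂ is a product, so its amount decreases.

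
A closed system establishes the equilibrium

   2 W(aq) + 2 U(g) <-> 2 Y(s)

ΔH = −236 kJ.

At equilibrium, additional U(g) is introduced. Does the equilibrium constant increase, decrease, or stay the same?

The equilibrium constant depends only on temperature. This perturbation may move the position of equilibrium, but since T is unchanged, K itself is unchanged.

unchanged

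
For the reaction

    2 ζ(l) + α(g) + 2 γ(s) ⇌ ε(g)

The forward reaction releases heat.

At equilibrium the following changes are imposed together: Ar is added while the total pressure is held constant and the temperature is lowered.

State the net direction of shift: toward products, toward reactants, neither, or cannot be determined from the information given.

right

Adding inert gas at constant total pressure expands the volume, scaling every reacting partial pressure by the same factor. Δn_gas = 1 − 1 = 0, so Q is unchanged — no shift.
The forward reaction is exothermic. Lowering T favours the exothermic direction — shift to the right.
Only the nonzero effect(s) matter; the net shift is to the right.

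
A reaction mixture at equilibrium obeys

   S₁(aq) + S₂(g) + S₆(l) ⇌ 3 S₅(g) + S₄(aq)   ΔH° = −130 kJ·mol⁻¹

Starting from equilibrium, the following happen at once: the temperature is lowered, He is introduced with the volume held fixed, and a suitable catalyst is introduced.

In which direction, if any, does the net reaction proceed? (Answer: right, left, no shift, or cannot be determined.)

The forward reaction is exothermic. Lowering T favours the exothermic direction — shift to the right.
At constant volume, adding an inert gas leaves every reacting species' partial pressure unchanged, so Q is unchanged — no shift from this change.
A catalyst speeds both forward and reverse rates equally; it changes neither Q nor K — no shift from this change.
Only the nonzero effect(s) matter; the net shift is to the right.

right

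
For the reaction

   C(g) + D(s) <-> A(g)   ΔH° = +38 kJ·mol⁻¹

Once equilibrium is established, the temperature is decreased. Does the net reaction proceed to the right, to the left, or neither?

left

The forward reaction is endothermic. Lowering T favours the exothermic direction — shift to the left.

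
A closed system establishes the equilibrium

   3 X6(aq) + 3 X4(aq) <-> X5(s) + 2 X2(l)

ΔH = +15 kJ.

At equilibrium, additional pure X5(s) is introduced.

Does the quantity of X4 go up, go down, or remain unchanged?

X5 is a pure solid; its activity is 1 regardless of amount, so Q is unaffected — no shift from this change.
No net shift occurs, so the amount of X4 is unchanged.

unchanged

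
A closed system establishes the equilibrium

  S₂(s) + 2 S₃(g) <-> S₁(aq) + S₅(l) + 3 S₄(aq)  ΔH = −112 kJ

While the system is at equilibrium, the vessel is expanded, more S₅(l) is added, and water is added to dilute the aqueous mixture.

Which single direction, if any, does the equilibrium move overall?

cannot be determined

Gas moles: reactants 2, products 0 (Δn_gas = -2). Expansion shifts the system toward the side with more moles of gas — to the left.
S₅ is a pure liquid; its activity is 1 regardless of amount, so Q is unaffected — no shift from this change.
Dilution lowers every aqueous concentration by the same factor. Δn_aq = 4 − 0 = +4, so the system shifts toward the side with more dissolved moles — to the right.
The individual effects push in opposite directions; without quantitative information the net direction cannot be determined.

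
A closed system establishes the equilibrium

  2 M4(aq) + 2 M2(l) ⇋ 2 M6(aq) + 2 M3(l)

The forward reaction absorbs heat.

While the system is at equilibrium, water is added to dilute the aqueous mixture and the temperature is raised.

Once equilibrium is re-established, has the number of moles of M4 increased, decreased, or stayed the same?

decreases

Dilution scales every aqueous concentration by the same factor. Δn_aq = 2 − 2 = 0, so Q is unchanged — no shift.
The forward reaction is endothermic. Raising T favours the endothermic direction — shift to the right.
The net shift is to the right. M4 is a reactant, so its amount decreases.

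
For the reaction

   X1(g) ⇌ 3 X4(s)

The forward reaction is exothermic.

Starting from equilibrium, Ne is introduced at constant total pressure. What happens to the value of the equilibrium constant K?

unchanged

The equilibrium constant depends only on temperature. This perturbation may move the position of equilibrium, but since T is unchanged, K itself is unchanged.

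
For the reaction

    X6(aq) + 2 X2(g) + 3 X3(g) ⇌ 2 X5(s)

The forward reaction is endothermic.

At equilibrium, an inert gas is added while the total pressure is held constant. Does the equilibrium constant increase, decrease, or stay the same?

The equilibrium constant depends only on temperature. This perturbation may move the position of equilibrium, but since T is unchanged, K itself is unchanged.

unchanged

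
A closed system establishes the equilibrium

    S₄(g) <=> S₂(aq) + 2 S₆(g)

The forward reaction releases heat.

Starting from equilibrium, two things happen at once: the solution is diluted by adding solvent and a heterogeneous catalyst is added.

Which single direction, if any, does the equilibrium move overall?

Dilution lowers every aqueous concentration by the same factor. Δn_aq = 1 − 0 = +1, so the system shifts toward the side with more dissolved moles — to the right.
A catalyst speeds both forward and reverse rates equally; it changes neither Q nor K — no shift from this change.
Only the nonzero effect(s) matter; the net shift is to the right.

right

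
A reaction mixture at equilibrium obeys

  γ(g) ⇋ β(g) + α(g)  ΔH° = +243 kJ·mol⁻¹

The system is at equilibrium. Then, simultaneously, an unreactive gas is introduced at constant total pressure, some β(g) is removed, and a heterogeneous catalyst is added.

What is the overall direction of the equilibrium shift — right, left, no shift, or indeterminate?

Adding inert gas at constant total pressure expands the volume and lowers every reacting partial pressure. With Δn_gas = 2 − 1 = +1, Q moves away from K toward the side with fewer gas moles, so the system shifts toward the side with more gas moles — to the right.
Removing β (g), a product, drives the reaction to the right.
A catalyst speeds both forward and reverse rates equally; it changes neither Q nor K — no shift from this change.
Only the nonzero effect(s) matter; the net shift is to the right.

right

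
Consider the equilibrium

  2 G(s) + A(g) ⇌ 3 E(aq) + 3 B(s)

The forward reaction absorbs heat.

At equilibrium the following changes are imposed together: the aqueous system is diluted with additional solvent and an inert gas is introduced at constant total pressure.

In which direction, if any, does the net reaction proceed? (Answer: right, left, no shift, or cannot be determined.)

Dilution lowers every aqueous concentration by the same factor. Δn_aq = 3 − 0 = +3, so the system shifts toward the side with more dissolved moles — to the right.
Adding inert gas at constant total pressure expands the volume and lowers every reacting partial pressure. With Δn_gas = 0 − 1 = -1, Q moves away from K toward the side with fewer gas moles, so the system shifts toward the side with more gas moles — to the left.
The individual effects push in opposite directions; without quantitative information the net direction cannot be determined.

cannot be determined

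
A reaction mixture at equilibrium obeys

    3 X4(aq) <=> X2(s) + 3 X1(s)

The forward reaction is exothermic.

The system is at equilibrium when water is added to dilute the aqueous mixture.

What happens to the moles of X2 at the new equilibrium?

decreases

Dilution lowers every aqueous concentration by the same factor. Δn_aq = 0 − 3 = -3, so the system shifts toward the side with more dissolved moles — to the left.
The net shift is to the left. X2 is a product, so its amount decreases.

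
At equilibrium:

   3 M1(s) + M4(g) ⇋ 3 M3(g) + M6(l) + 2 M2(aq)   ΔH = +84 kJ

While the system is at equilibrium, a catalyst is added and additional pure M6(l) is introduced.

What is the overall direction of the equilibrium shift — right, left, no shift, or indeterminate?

A catalyst speeds both forward and reverse rates equally; it changes neither Q nor K — no shift from this change.
M6 is a pure liquid; its activity is 1 regardless of amount, so Q is unaffected — no shift from this change.
None of the changes alters Q relative to K, so there is no net shift.

no shift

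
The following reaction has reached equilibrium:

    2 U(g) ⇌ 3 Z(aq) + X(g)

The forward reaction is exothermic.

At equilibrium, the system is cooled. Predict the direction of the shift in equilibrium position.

right

The forward reaction is exothermic. Lowering T favours the exothermic direction — shift to the right.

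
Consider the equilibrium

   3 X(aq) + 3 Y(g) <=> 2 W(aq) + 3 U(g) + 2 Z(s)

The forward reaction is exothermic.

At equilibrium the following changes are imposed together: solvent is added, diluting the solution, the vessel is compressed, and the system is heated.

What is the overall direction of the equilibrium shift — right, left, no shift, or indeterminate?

Dilution lowers every aqueous concentration by the same factor. Δn_aq = 2 − 3 = -1, so the system shifts toward the side with more dissolved moles — to the left.
Gas moles: reactants 3, products 3. Δn_gas = 0, so a volume change leaves Q equal to K — no shift from this change.
The forward reaction is exothermic. Raising T favours the endothermic direction — shift to the left.
Only the nonzero effect(s) matter; the net shift is to the left.

left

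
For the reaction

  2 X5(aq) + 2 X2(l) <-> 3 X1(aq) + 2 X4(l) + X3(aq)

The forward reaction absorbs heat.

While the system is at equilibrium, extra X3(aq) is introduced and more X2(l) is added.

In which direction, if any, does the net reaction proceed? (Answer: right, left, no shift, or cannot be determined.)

Adding X3 (aq), a product, drives the reaction to the left.
X2 is a pure liquid; its activity is 1 regardless of amount, so Q is unaffected — no shift from this change.
Only the nonzero effect(s) matter; the net shift is to the left.

left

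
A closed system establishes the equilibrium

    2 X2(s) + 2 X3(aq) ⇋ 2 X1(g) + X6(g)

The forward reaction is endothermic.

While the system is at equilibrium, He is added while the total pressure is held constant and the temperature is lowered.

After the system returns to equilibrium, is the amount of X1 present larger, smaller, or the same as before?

Adding inert gas at constant total pressure expands the volume and lowers every reacting partial pressure. With Δn_gas = 3 − 0 = +3, Q moves away from K toward the side with fewer gas moles, so the system shifts toward the side with more gas moles — to the right.
The forward reaction is endothermic. Lowering T favours the exothermic direction — shift to the left.
The two effects oppose each other, so the net shift — and hence the change in X1 — cannot be determined from the given information.

cannot be determined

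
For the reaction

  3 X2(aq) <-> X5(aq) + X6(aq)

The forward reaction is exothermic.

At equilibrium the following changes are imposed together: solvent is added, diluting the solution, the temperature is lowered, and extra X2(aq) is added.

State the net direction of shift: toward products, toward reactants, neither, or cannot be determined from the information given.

Dilution lowers every aqueous concentration by the same factor. Δn_aq = 2 − 3 = -1, so the system shifts toward the side with more dissolved moles — to the left.
The forward reaction is exothermic. Lowering T favours the exothermic direction — shift to the right.
Adding X2 (aq), a reactant, drives the reaction to the right.
The individual effects push in opposite directions; without quantitative information the net direction cannot be determined.

cannot be determined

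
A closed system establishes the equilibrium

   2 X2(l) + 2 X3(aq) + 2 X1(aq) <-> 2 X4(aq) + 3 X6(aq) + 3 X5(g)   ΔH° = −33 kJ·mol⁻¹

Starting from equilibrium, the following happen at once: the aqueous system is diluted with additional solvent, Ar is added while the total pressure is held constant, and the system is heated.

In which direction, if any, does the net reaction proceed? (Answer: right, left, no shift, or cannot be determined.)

Dilution lowers every aqueous concentration by the same factor. Δn_aq = 5 − 4 = +1, so the system shifts toward the side with more dissolved moles — to the right.
Adding inert gas at constant total pressure expands the volume and lowers every reacting partial pressure. With Δn_gas = 3 − 0 = +3, Q moves away from K toward the side with fewer gas moles, so the system shifts toward the side with more gas moles — to the right.
The forward reaction is exothermic. Raising T favours the endothermic direction — shift to the left.
The individual effects push in opposite directions; without quantitative information the net direction cannot be determined.

cannot be determined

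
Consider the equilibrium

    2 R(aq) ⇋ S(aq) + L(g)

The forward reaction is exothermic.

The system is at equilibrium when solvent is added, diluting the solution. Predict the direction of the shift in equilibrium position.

Dilution lowers every aqueous concentration by the same factor. Δn_aq = 1 − 2 = -1, so the system shifts toward the side with more dissolved moles — to the left.

left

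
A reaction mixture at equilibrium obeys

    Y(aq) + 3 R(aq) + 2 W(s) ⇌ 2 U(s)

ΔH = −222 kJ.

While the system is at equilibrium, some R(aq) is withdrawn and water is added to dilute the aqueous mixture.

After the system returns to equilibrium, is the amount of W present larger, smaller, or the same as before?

Removing R (aq), a reactant, drives the reaction to the left.
Dilution lowers every aqueous concentration by the same factor. Δn_aq = 0 − 4 = -4, so the system shifts toward the side with more dissolved moles — to the left.
The net shift is to the left. W is a reactant, so its amount increases.

increases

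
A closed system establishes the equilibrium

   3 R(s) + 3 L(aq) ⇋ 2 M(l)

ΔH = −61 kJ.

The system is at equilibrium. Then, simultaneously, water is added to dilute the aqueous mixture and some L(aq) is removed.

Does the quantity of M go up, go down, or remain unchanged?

decreases

Dilution lowers every aqueous concentration by the same factor. Δn_aq = 0 − 3 = -3, so the system shifts toward the side with more dissolved moles — to the left.
Removing L (aq), a reactant, drives the reaction to the left.
The net shift is to the left. M is a product, so its amount decreases.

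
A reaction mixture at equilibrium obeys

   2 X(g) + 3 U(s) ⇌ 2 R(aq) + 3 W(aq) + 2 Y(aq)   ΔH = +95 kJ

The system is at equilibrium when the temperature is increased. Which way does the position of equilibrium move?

right

The forward reaction is endothermic. Raising T favours the endothermic direction — shift to the right.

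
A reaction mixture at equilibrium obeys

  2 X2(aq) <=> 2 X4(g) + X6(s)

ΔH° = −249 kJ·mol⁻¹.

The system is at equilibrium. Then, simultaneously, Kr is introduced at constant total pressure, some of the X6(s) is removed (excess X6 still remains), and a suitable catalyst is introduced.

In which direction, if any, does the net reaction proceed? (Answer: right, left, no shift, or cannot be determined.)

Adding inert gas at constant total pressure expands the volume and lowers every reacting partial pressure. With Δn_gas = 2 − 0 = +2, Q moves away from K toward the side with fewer gas moles, so the system shifts toward the side with more gas moles — to the right.
X6 is a pure solid; its activity is 1 regardless of amount, so Q is unaffected — no shift from this change.
A catalyst speeds both forward and reverse rates equally; it changes neither Q nor K — no shift from this change.
Only the nonzero effect(s) matter; the net shift is to the right.

right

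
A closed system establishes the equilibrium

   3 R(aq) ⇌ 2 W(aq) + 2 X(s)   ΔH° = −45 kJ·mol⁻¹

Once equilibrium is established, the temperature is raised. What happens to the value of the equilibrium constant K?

decreases

K depends on temperature via the van 't Hoff relation. The forward reaction is exothermic, so raising T decreases K.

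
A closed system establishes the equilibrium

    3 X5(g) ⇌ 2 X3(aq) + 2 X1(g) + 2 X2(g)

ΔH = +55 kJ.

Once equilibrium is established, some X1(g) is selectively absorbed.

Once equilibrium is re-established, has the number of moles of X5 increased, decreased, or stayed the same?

Removing X1 (g), a product, drives the reaction to the right.
The net shift is to the right. X5 is a reactant, so its amount decreases.

decreases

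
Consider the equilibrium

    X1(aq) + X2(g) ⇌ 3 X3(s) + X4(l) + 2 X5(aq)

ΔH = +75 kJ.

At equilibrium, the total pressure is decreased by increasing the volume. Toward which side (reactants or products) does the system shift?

Gas moles: reactants 1, products 0 (Δn_gas = -1). Expansion shifts the system toward the side with more moles of gas — to the left.

left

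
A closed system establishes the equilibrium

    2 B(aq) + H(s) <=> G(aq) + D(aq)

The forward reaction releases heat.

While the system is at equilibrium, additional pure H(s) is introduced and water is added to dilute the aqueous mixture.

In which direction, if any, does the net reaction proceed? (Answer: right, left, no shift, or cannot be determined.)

no shift

H is a pure solid; its activity is 1 regardless of amount, so Q is unaffected — no shift from this change.
Dilution scales every aqueous concentration by the same factor. Δn_aq = 2 − 2 = 0, so Q is unchanged — no shift.
None of the changes alters Q relative to K, so there is no net shift.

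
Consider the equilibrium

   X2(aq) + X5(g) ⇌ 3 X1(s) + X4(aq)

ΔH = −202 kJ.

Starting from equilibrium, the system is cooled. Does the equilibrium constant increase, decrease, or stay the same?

K depends on temperature via the van 't Hoff relation. The forward reaction is exothermic, so lowering T increases K.

increases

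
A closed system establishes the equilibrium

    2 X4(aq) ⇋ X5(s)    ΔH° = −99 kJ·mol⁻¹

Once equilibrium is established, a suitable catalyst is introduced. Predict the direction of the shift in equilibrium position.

A catalyst speeds both forward and reverse rates equally; it changes neither Q nor K — no shift from this change.

no shift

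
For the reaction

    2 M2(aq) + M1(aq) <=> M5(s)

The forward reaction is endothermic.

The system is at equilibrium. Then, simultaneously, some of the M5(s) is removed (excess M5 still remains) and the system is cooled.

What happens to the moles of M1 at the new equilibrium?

M5 is a pure solid; its activity is 1 regardless of amount, so Q is unaffected — no shift from this change.
The forward reaction is endothermic. Lowering T favours the exothermic direction — shift to the left.
The net shift is to the left. M1 is a reactant, so its amount increases.

increases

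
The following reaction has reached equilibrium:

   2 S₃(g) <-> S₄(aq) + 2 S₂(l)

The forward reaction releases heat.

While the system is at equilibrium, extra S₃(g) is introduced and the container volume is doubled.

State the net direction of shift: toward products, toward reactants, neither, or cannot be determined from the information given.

cannot be determined

Adding S₃ (g), a reactant, drives the reaction to the right.
Gas moles: reactants 2, products 0 (Δn_gas = -2). Expansion shifts the system toward the side with more moles of gas — to the left.
The individual effects push in opposite directions; without quantitative information the net direction cannot be determined.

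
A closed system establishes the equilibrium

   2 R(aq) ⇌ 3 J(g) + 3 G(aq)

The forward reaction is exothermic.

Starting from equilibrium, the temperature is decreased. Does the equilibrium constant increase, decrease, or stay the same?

K depends on temperature via the van 't Hoff relation. The forward reaction is exothermic, so lowering T increases K.

increases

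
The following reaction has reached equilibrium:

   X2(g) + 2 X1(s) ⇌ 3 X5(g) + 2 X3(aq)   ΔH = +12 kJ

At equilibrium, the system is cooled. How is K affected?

decreases

K depends on temperature via the van 't Hoff relation. The forward reaction is endothermic, so lowering T decreases K.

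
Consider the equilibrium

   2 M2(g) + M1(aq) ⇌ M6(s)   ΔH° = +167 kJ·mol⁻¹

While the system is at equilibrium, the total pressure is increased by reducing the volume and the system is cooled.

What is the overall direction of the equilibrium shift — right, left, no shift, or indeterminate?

Gas moles: reactants 2, products 0 (Δn_gas = -2). Compression shifts the system toward the side with fewer moles of gas — to the right.
The forward reaction is endothermic. Lowering T favours the exothermic direction — shift to the left.
The individual effects push in opposite directions; without quantitative information the net direction cannot be determined.

cannot be determined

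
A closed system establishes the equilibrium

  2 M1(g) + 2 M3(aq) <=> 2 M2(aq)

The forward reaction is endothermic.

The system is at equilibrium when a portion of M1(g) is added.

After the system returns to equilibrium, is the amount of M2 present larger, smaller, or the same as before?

Adding M1 (g), a reactant, drives the reaction to the right.
The net shift is to the right. M2 is a product, so its amount increases.

increases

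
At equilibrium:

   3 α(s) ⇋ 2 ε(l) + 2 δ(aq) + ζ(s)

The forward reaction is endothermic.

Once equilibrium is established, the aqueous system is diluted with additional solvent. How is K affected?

unchanged

The equilibrium constant depends only on temperature. This perturbation may move the position of equilibrium, but since T is unchanged, K itself is unchanged.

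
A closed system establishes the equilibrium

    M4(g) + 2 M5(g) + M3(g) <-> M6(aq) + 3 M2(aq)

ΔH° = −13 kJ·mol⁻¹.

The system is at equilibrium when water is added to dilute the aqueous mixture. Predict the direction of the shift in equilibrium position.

right

Dilution lowers every aqueous concentration by the same factor. Δn_aq = 4 − 0 = +4, so the system shifts toward the side with more dissolved moles — to the right.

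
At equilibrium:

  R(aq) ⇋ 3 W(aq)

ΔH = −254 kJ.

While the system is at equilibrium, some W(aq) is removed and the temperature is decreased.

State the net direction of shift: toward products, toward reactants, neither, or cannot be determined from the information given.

Removing W (aq), a product, drives the reaction to the right.
The forward reaction is exothermic. Lowering T favours the exothermic direction — shift to the right.
All effects act in the same direction — net shift to the right.

right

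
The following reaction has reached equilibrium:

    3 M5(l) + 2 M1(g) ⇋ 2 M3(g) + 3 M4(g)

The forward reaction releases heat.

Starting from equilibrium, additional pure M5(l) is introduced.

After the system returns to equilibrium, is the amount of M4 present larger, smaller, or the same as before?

unchanged

M5 is a pure liquid; its activity is 1 regardless of amount, so Q is unaffected — no shift from this change.
No net shift occurs, so the amount of M4 is unchanged.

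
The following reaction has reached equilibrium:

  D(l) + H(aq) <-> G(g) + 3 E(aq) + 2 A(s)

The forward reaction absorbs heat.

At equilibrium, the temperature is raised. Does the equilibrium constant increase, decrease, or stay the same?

increases

K depends on temperature via the van 't Hoff relation. The forward reaction is endothermic, so raising T increases K.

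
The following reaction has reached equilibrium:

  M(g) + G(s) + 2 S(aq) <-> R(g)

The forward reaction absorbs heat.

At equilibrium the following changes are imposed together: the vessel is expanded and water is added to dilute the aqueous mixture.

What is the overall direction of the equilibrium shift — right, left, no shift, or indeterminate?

left

Gas moles: reactants 1, products 1. Δn_gas = 0, so a volume change leaves Q equal to K — no shift from this change.
Dilution lowers every aqueous concentration by the same factor. Δn_aq = 0 − 2 = -2, so the system shifts toward the side with more dissolved moles — to the left.
Only the nonzero effect(s) matter; the net shift is to the left.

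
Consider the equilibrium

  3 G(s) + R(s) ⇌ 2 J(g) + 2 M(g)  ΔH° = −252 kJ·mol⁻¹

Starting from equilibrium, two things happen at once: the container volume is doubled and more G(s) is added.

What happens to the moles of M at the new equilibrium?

Gas moles: reactants 0, products 4 (Δn_gas = +4). Expansion shifts the system toward the side with more moles of gas — to the right.
G is a pure solid; its activity is 1 regardless of amount, so Q is unaffected — no shift from this change.
The net shift is to the right. M is a product, so its amount increases.

increases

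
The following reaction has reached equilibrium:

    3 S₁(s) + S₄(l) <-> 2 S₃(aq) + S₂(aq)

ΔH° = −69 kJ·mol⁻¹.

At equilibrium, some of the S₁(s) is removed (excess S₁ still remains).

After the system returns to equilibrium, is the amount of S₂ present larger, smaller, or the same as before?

unchanged

S₁ is a pure solid; its activity is 1 regardless of amount, so Q is unaffected — no shift from this change.
No net shift occurs, so the amount of S₂ is unchanged.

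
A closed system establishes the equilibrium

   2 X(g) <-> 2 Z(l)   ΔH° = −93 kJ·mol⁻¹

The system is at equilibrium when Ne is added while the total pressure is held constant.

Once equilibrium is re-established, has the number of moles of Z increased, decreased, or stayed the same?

decreases

Adding inert gas at constant total pressure expands the volume and lowers every reacting partial pressure. With Δn_gas = 0 − 2 = -2, Q moves away from K toward the side with fewer gas moles, so the system shifts toward the side with more gas moles — to the left.
The net shift is to the left. Z is a product, so its amount decreases.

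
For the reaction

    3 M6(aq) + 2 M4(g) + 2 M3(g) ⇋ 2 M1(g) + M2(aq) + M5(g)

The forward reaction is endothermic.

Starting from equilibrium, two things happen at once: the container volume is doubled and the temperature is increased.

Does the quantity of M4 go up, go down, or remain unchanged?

Gas moles: reactants 4, products 3 (Δn_gas = -1). Expansion shifts the system toward the side with more moles of gas — to the left.
The forward reaction is endothermic. Raising T favours the endothermic direction — shift to the right.
The two effects oppose each other, so the net shift — and hence the change in M4 — cannot be determined from the given information.

cannot be determined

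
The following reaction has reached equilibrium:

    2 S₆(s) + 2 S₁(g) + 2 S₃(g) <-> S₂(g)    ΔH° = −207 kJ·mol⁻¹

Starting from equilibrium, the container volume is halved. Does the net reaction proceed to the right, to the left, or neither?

right

Gas moles: reactants 4, products 1 (Δn_gas = -3). Compression shifts the system toward the side with fewer moles of gas — to the right.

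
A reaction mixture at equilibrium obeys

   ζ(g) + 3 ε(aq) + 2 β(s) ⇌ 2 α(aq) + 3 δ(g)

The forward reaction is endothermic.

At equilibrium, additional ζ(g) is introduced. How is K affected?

unchanged

The equilibrium constant depends only on temperature. This perturbation may move the position of equilibrium, but since T is unchanged, K itself is unchanged.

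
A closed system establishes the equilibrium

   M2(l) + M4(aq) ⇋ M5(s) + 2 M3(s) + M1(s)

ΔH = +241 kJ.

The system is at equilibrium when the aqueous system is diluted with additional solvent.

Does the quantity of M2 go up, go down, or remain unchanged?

increases

Dilution lowers every aqueous concentration by the same factor. Δn_aq = 0 − 1 = -1, so the system shifts toward the side with more dissolved moles — to the left.
The net shift is to the left. M2 is a reactant, so its amount increases.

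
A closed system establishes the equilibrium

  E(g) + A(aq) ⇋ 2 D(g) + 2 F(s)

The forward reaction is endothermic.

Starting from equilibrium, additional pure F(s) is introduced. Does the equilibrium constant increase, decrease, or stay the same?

The equilibrium constant depends only on temperature. This perturbation changes neither the position of equilibrium nor K.

unchanged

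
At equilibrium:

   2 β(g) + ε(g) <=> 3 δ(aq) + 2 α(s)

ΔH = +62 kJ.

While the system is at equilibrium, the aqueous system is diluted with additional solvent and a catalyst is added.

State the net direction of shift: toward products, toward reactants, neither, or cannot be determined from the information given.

right

Dilution lowers every aqueous concentration by the same factor. Δn_aq = 3 − 0 = +3, so the system shifts toward the side with more dissolved moles — to the right.
A catalyst speeds both forward and reverse rates equally; it changes neither Q nor K — no shift from this change.
Only the nonzero effect(s) matter; the net shift is to the right.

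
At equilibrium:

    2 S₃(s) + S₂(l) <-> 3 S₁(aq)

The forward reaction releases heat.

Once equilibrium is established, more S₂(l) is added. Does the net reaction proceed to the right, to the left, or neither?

no shift

S₂ is a pure liquid; its activity is 1 regardless of amount, so Q is unaffected — no shift from this change.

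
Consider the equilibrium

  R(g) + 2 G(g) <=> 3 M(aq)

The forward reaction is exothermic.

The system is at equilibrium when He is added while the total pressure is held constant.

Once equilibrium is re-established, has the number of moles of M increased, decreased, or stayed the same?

decreases

Adding inert gas at constant total pressure expands the volume and lowers every reacting partial pressure. With Δn_gas = 0 − 3 = -3, Q moves away from K toward the side with fewer gas moles, so the system shifts toward the side with more gas moles — to the left.
The net shift is to the left. M is a product, so its amount decreases.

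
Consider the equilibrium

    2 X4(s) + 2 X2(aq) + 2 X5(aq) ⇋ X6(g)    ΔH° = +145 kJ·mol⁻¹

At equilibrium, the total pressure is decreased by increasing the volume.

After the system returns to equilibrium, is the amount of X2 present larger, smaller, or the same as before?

Gas moles: reactants 0, products 1 (Δn_gas = +1). Expansion shifts the system toward the side with more moles of gas — to the right.
The net shift is to the right. X2 is a reactant, so its amount decreases.

decreases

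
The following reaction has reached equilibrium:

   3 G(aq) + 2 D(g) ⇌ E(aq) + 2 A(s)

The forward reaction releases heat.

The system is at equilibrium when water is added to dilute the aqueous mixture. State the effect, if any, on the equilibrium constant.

The equilibrium constant depends only on temperature. This perturbation may move the position of equilibrium, but since T is unchanged, K itself is unchanged.

unchanged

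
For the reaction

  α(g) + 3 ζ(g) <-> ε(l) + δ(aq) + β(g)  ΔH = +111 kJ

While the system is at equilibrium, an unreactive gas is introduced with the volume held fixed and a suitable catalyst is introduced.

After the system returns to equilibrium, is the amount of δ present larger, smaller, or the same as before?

unchanged

At constant volume, adding an inert gas leaves every reacting species' partial pressure unchanged, so Q is unchanged — no shift from this change.
A catalyst speeds both forward and reverse rates equally; it changes neither Q nor K — no shift from this change.
No net shift occurs, so the amount of δ is unchanged.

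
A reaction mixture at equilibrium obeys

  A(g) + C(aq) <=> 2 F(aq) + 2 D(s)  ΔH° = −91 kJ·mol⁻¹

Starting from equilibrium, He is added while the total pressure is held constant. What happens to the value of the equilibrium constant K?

The equilibrium constant depends only on temperature. This perturbation may move the position of equilibrium, but since T is unchanged, K itself is unchanged.

unchanged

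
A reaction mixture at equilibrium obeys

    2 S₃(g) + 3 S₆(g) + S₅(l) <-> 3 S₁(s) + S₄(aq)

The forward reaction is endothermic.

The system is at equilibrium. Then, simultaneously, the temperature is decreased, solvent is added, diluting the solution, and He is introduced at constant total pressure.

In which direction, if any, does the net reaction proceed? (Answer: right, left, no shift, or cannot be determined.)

cannot be determined

The forward reaction is endothermic. Lowering T favours the exothermic direction — shift to the left.
Dilution lowers every aqueous concentration by the same factor. Δn_aq = 1 − 0 = +1, so the system shifts toward the side with more dissolved moles — to the right.
Adding inert gas at constant total pressure expands the volume and lowers every reacting partial pressure. With Δn_gas = 0 − 5 = -5, Q moves away from K toward the side with fewer gas moles, so the system shifts toward the side with more gas moles — to the left.
The individual effects push in opposite directions; without quantitative information the net direction cannot be determined.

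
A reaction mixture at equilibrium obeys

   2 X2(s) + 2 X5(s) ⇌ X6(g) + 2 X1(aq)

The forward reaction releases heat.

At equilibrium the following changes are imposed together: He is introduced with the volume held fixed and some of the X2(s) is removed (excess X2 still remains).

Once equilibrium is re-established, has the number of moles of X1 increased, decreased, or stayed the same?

unchanged

At constant volume, adding an inert gas leaves every reacting species' partial pressure unchanged, so Q is unchanged — no shift from this change.
X2 is a pure solid; its activity is 1 regardless of amount, so Q is unaffected — no shift from this change.
No net shift occurs, so the amount of X1 is unchanged.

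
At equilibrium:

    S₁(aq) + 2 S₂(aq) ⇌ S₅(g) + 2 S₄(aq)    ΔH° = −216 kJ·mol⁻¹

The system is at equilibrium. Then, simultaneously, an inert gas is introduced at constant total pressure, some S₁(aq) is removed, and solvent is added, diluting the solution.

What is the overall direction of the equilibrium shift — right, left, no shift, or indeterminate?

cannot be determined

Adding inert gas at constant total pressure expands the volume and lowers every reacting partial pressure. With Δn_gas = 1 − 0 = +1, Q moves away from K toward the side with fewer gas moles, so the system shifts toward the side with more gas moles — to the right.
Removing S₁ (aq), a reactant, drives the reaction to the left.
Dilution lowers every aqueous concentration by the same factor. Δn_aq = 2 − 3 = -1, so the system shifts toward the side with more dissolved moles — to the left.
The individual effects push in opposite directions; without quantitative information the net direction cannot be determined.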